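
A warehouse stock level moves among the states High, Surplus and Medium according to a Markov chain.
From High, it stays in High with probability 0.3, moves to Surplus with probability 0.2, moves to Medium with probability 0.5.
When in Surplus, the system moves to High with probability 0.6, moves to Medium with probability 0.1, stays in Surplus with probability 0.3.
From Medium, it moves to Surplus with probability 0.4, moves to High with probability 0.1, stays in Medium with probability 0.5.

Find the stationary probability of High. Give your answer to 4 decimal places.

Let the stationary distribution be π with π = πP and π_1 + π_2 + π_3 = 1.
π_1 = 0.3·π_1 + 0.6·π_2 + 0.1·π_3
π_2 = 0.2·π_1 + 0.3·π_2 + 0.4·π_3
Solving with the normalization constraint gives π = (0.3163, 0.3061, 0.3776).
So the stationary probability of High is 0.3163.

0.3163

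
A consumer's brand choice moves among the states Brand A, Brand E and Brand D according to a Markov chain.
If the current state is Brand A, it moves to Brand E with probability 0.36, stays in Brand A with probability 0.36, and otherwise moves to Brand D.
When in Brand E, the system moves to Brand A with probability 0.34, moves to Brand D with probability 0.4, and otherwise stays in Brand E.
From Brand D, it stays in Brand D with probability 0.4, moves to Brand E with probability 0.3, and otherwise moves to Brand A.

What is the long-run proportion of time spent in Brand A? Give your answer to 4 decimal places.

0.3322

Let the stationary distribution be π with π = πP and π_1 + π_2 + π_3 = 1.
π_1 = 0.36·π_1 + 0.34·π_2 + 0.3·π_3
π_2 = 0.36·π_1 + 0.26·π_2 + 0.3·π_3
Solving with the normalization constraint gives π = (0.3322, 0.3076, 0.3601).
So the stationary probability of Brand A is 0.3322.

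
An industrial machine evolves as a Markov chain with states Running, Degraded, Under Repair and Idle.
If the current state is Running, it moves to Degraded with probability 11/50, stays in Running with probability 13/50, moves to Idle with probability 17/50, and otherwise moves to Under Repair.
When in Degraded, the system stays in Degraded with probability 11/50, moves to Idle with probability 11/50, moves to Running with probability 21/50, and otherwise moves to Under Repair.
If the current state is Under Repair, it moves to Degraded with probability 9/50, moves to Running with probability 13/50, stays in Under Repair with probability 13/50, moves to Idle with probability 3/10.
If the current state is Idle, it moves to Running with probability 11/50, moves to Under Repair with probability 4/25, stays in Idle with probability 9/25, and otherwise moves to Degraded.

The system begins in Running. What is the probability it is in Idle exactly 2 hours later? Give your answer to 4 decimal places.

0.3132

Propagate the distribution vector 2 hours from Running.
After 0 hours: (1.0000, 0.0000, 0.0000, 0.0000)
After 1 hour: (0.2600, 0.2200, 0.1800, 0.3400)
After 2 hours: (0.2816, 0.2264, 0.1788, 0.3132)
P(in Idle after 2 hours) = 0.3132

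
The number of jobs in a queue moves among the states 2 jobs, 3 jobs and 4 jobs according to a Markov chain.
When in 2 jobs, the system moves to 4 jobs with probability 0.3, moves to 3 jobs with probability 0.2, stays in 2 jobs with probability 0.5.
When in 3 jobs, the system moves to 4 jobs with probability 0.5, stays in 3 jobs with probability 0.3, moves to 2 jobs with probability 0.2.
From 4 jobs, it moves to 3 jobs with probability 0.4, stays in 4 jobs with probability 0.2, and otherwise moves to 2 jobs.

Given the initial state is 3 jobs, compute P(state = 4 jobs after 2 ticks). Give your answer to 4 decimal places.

Sum over the intermediate state after 1 tick:
P = P(3 jobs→2 jobs)·P(2 jobs→4 jobs) + P(3 jobs→3 jobs)·P(3 jobs→4 jobs) + P(3 jobs→4 jobs)·P(4 jobs→4 jobs)
  = 0.2×0.3 + 0.3×0.5 + 0.5×0.2
  = 0.0600 + 0.1500 + 0.1000 = 0.3100

0.3100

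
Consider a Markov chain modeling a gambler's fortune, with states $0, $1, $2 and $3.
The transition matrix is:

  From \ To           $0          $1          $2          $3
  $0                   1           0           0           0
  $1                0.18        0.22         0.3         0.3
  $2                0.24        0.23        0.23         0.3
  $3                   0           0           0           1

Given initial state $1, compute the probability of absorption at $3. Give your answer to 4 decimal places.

Let h(s) be the probability of absorption at $3 starting from transient state s. Then h($3) = 1 and h($0) = 0. By first-step analysis:
h($1) = 0.18·0 + 0.22·h($1) + 0.3·h($2) + 0.3·1
h($2) = 0.24·0 + 0.23·h($1) + 0.23·h($2) + 0.3·1
Solving: h($1) = 0.6038, h($2) = 0.5700.
Starting from $1, the probability is 0.6038.

0.6038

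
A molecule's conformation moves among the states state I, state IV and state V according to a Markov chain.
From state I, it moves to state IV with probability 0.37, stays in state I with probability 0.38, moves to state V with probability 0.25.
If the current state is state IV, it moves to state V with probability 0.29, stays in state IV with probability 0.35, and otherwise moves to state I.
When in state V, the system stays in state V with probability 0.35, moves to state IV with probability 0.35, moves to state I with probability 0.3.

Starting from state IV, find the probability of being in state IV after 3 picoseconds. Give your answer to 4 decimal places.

0.3570

Propagate the distribution vector 3 picoseconds from state IV.
After 0 picoseconds: (0.0000, 1.0000, 0.0000)
After 1 picosecond: (0.3600, 0.3500, 0.2900)
After 2 picoseconds: (0.3498, 0.3572, 0.2930)
After 3 picoseconds: (0.3494, 0.3570, 0.2936)
P(in state IV after 3 picoseconds) = 0.3570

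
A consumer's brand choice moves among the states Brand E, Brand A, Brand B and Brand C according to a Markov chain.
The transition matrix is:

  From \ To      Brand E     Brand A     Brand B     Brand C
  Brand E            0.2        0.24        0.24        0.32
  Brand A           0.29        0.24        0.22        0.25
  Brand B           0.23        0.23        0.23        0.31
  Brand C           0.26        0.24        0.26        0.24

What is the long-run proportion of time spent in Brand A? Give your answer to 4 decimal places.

Let the stationary distribution be π with π = πP and π_1 + π_2 + π_3 + π_4 = 1.
π_1 = 0.2·π_1 + 0.29·π_2 + 0.23·π_3 + 0.26·π_4
π_2 = 0.24·π_1 + 0.24·π_2 + 0.23·π_3 + 0.24·π_4
π_3 = 0.24·π_1 + 0.22·π_2 + 0.23·π_3 + 0.26·π_4
Solving with the normalization constraint gives π = (0.2453, 0.2376, 0.2384, 0.2787).
So the stationary probability of Brand A is 0.2376.

0.2376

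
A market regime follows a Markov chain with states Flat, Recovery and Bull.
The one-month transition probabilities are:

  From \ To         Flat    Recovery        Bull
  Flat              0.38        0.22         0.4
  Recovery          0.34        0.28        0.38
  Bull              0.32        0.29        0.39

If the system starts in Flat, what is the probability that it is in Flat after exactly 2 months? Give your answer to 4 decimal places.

0.3472

Sum over the intermediate state after 1 month:
P = P(Flat→Flat)·P(Flat→Flat) + P(Flat→Recovery)·P(Recovery→Flat) + P(Flat→Bull)·P(Bull→Flat)
  = 0.38×0.38 + 0.22×0.34 + 0.4×0.32
  = 0.1444 + 0.0748 + 0.1280 = 0.3472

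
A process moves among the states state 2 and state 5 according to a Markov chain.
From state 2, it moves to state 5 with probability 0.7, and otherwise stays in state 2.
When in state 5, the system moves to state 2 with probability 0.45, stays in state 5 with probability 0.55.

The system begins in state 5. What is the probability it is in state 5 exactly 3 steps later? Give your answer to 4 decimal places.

Propagate the distribution vector 3 steps from state 5.
After 0 steps: (0.0000, 1.0000)
After 1 step: (0.4500, 0.5500)
After 2 steps: (0.3825, 0.6175)
After 3 steps: (0.3926, 0.6074)
P(in state 5 after 3 steps) = 0.6074

0.6074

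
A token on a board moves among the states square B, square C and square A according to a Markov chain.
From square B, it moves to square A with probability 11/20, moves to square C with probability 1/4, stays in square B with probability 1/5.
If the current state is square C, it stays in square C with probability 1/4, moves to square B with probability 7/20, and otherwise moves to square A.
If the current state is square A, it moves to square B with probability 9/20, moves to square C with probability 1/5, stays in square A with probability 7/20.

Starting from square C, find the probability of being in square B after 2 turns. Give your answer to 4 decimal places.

Sum over the intermediate state after 1 turn:
P = P(square C→square B)·P(square B→square B) + P(square C→square C)·P(square C→square B) + P(square C→square A)·P(square A→square B)
  = 0.35×0.2 + 0.25×0.35 + 0.4×0.45
  = 0.0700 + 0.0875 + 0.1800 = 0.3375

0.3375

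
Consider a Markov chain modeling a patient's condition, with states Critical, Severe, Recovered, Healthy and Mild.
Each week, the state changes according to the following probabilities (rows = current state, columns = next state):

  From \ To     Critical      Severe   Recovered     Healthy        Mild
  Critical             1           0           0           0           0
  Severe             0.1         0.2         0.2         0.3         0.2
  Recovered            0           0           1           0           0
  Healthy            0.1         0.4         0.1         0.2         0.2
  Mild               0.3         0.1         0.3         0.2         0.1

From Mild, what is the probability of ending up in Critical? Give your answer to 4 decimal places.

Let h(s) be the probability of absorption at Critical starting from transient state s. Then h(Critical) = 1 and h(Recovered) = 0. By first-step analysis:
h(Severe) = 0.1·1 + 0.2·h(Severe) + 0.2·0 + 0.3·h(Healthy) + 0.2·h(Mild)
h(Healthy) = 0.1·1 + 0.4·h(Severe) + 0.1·0 + 0.2·h(Healthy) + 0.2·h(Mild)
h(Mild) = 0.3·1 + 0.1·h(Severe) + 0.3·0 + 0.2·h(Healthy) + 0.1·h(Mild)
Solving: h(Severe) = 0.4146, h(Healthy) = 0.4523, h(Mild) = 0.4799.
Starting from Mild, the probability is 0.4799.

0.4799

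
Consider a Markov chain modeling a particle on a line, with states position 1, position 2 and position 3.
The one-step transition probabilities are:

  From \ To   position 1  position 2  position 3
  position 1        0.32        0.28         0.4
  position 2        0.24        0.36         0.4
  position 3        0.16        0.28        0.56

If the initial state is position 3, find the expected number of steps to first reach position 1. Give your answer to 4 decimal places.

5.4245

Let t(s) be the expected number of steps to first reach position 1 from state s, with t(position 1) = 0. Conditioning on the first step:
t(position 2) = 1 + 0.36·t(position 2) + 0.4·t(position 3)
t(position 3) = 1 + 0.28·t(position 2) + 0.56·t(position 3)
Solving: t(position 2) = 4.9528, t(position 3) = 5.4245.
Expected steps from position 3 to position 1: 5.4245.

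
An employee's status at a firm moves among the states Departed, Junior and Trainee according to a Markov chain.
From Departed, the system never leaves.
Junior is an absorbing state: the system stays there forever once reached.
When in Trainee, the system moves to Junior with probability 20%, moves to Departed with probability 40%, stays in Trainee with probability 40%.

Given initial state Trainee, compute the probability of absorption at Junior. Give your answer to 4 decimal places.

Let h(s) be the probability of absorption at Junior starting from transient state s. Then h(Junior) = 1 and h(Departed) = 0. By first-step analysis:
h(Trainee) = 0.4·0 + 0.2·1 + 0.4·h(Trainee)
Solving: h(Trainee) = 0.3333.
Starting from Trainee, the probability is 0.3333.

0.3333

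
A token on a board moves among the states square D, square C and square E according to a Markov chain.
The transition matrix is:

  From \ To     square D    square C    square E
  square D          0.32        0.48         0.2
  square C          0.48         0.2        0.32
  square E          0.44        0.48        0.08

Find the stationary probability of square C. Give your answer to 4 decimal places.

0.3750

Let the stationary distribution be π with π = πP and π_1 + π_2 + π_3 = 1.
π_1 = 0.32·π_1 + 0.48·π_2 + 0.44·π_3
π_2 = 0.48·π_1 + 0.2·π_2 + 0.48·π_3
Solving with the normalization constraint gives π = (0.4063, 0.3750, 0.2188).
So the stationary probability of square C is 0.3750.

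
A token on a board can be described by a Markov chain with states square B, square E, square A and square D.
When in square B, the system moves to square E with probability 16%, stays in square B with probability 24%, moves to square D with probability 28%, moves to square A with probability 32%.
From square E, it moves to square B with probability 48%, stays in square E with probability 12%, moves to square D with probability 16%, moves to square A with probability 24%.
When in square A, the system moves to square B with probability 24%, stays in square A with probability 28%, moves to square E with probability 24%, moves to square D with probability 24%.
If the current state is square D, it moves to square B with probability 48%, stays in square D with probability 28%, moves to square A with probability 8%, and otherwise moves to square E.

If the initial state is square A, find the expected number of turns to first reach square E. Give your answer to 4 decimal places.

5.1349

Let t(s) be the expected number of turns to first reach square E from state s, with t(square E) = 0. Conditioning on the first turn:
t(square B) = 1 + 0.24·t(square B) + 0.32·t(square A) + 0.28·t(square D)
t(square A) = 1 + 0.24·t(square B) + 0.28·t(square A) + 0.24·t(square D)
t(square D) = 1 + 0.48·t(square B) + 0.08·t(square A) + 0.28·t(square D)
Solving: t(square B) = 5.5671, t(square A) = 5.1349, t(square D) = 5.6708.
Expected turns from square A to square E: 5.1349.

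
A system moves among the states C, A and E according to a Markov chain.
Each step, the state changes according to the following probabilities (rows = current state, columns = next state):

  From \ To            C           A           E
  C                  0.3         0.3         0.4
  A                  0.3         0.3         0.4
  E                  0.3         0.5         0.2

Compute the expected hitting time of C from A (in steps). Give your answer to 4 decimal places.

Let t(s) be the expected number of steps to first reach C from state s, with t(C) = 0. Conditioning on the first step:
t(A) = 1 + 0.3·t(A) + 0.4·t(E)
t(E) = 1 + 0.5·t(A) + 0.2·t(E)
Solving: t(A) = 3.3333, t(E) = 3.3333.
Expected steps from A to C: 3.3333.

3.3333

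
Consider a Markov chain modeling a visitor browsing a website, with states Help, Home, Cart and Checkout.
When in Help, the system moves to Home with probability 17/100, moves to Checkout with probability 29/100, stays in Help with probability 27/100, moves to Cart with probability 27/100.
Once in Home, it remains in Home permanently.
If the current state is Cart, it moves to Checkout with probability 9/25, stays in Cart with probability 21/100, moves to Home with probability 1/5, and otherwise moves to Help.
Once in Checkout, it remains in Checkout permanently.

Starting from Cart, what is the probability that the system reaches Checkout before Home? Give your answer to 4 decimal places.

0.6403

Let h(s) be the probability of absorption at Checkout starting from transient state s. Then h(Checkout) = 1 and h(Home) = 0. By first-step analysis:
h(Help) = 0.27·h(Help) + 0.17·0 + 0.27·h(Cart) + 0.29·1
h(Cart) = 0.23·h(Help) + 0.2·0 + 0.21·h(Cart) + 0.36·1
Solving: h(Help) = 0.6341, h(Cart) = 0.6403.
Starting from Cart, the probability is 0.6403.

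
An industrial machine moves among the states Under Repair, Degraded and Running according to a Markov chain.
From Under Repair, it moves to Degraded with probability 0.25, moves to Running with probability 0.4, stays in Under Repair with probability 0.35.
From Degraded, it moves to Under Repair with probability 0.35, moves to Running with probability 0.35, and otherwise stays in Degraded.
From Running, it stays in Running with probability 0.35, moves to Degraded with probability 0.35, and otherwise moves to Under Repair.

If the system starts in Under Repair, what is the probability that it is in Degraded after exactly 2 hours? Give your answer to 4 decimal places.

Sum over the intermediate state after 1 hour:
P = P(Under Repair→Under Repair)·P(Under Repair→Degraded) + P(Under Repair→Degraded)·P(Degraded→Degraded) + P(Under Repair→Running)·P(Running→Degraded)
  = 0.35×0.25 + 0.25×0.3 + 0.4×0.35
  = 0.0875 + 0.0750 + 0.1400 = 0.3025

0.3025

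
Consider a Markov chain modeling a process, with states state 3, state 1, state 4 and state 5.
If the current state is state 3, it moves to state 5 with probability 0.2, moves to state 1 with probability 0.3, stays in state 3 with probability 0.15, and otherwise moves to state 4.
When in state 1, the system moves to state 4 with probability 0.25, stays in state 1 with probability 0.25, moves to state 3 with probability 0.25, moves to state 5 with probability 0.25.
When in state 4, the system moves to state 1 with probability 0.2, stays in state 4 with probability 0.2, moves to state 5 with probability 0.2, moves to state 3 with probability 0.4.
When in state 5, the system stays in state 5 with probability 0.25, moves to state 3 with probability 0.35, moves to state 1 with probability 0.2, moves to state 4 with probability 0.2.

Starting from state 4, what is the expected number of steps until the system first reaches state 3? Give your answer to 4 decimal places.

Let t(s) be the expected number of steps to first reach state 3 from state s, with t(state 3) = 0. Conditioning on the first step:
t(state 1) = 1 + 0.25·t(state 1) + 0.25·t(state 4) + 0.25·t(state 5)
t(state 4) = 1 + 0.2·t(state 1) + 0.2·t(state 4) + 0.2·t(state 5)
t(state 5) = 1 + 0.2·t(state 1) + 0.2·t(state 4) + 0.25·t(state 5)
Solving: t(state 1) = 3.2481, t(state 4) = 2.7984, t(state 5) = 2.9457.
Expected steps from state 4 to state 3: 2.7984.

2.7984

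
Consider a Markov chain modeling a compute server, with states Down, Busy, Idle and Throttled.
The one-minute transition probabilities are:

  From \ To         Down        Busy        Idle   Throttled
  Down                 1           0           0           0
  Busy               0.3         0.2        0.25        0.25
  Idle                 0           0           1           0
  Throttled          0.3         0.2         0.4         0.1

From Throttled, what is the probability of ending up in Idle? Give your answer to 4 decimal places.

0.5522

Let h(s) be the probability of absorption at Idle starting from transient state s. Then h(Idle) = 1 and h(Down) = 0. By first-step analysis:
h(Busy) = 0.3·0 + 0.2·h(Busy) + 0.25·1 + 0.25·h(Throttled)
h(Throttled) = 0.3·0 + 0.2·h(Busy) + 0.4·1 + 0.1·h(Throttled)
Solving: h(Busy) = 0.4851, h(Throttled) = 0.5522.
Starting from Throttled, the probability is 0.5522.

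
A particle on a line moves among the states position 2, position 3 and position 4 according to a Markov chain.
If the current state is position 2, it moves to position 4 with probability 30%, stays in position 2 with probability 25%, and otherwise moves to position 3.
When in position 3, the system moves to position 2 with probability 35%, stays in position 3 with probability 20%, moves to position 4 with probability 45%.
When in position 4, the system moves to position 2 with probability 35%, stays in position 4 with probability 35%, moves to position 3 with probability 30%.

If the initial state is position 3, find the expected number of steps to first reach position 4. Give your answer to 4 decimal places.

2.4859

Let t(s) be the expected number of steps to first reach position 4 from state s, with t(position 4) = 0. Conditioning on the first step:
t(position 2) = 1 + 0.25·t(position 2) + 0.45·t(position 3)
t(position 3) = 1 + 0.35·t(position 2) + 0.2·t(position 3)
Solving: t(position 2) = 2.8249, t(position 3) = 2.4859.
Expected steps from position 3 to position 4: 2.4859.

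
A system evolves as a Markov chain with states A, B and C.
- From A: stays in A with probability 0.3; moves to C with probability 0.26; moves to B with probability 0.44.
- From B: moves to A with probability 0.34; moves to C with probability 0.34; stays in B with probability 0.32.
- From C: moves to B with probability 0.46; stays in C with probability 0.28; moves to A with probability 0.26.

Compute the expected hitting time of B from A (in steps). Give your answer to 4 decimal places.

Let t(s) be the expected number of steps to first reach B from state s, with t(B) = 0. Conditioning on the first step:
t(A) = 1 + 0.3·t(A) + 0.26·t(C)
t(C) = 1 + 0.26·t(A) + 0.28·t(C)
Solving: t(A) = 2.2456, t(C) = 2.1998.
Expected steps from A to B: 2.2456.

2.2456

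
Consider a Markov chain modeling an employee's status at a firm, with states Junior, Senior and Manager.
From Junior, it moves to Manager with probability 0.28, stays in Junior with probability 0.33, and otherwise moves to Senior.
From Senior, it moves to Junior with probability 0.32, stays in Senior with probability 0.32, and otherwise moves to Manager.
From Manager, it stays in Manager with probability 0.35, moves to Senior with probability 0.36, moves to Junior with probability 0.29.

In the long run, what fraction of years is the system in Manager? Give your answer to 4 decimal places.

Let the stationary distribution be π with π = πP and π_1 + π_2 + π_3 = 1.
π_1 = 0.33·π_1 + 0.32·π_2 + 0.29·π_3
π_2 = 0.39·π_1 + 0.32·π_2 + 0.36·π_3
Solving with the normalization constraint gives π = (0.3132, 0.3552, 0.3316).
So the stationary probability of Manager is 0.3316.

0.3316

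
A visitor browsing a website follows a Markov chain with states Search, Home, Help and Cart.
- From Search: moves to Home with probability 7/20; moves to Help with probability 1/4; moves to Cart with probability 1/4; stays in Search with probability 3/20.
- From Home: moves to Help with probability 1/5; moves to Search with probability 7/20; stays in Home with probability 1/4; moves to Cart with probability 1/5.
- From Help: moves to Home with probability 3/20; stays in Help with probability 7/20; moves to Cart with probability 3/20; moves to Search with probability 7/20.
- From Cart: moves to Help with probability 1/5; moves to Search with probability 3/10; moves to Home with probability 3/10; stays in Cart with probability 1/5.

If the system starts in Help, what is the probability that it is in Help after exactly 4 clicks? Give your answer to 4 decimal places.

Propagate the distribution vector 4 clicks from Help.
After 0 clicks: (0.0000, 0.0000, 1.0000, 0.0000)
After 1 click: (0.3500, 0.1500, 0.3500, 0.1500)
After 2 clicks: (0.2725, 0.2575, 0.2700, 0.2000)
After 3 clicks: (0.2855, 0.2603, 0.2541, 0.2001)
After 4 clicks: (0.2829, 0.2631, 0.2524, 0.2016)
P(in Help after 4 clicks) = 0.2524

0.2524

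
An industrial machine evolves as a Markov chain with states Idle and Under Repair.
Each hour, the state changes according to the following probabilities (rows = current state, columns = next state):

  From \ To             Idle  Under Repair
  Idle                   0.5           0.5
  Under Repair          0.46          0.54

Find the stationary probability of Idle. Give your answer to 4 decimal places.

0.4792

Let the stationary distribution be π with π = πP and π_1 + π_2 = 1.
π_1 = 0.5·π_1 + 0.46·π_2
Solving with the normalization constraint gives π = (0.4792, 0.5208).
So the stationary probability of Idle is 0.4792.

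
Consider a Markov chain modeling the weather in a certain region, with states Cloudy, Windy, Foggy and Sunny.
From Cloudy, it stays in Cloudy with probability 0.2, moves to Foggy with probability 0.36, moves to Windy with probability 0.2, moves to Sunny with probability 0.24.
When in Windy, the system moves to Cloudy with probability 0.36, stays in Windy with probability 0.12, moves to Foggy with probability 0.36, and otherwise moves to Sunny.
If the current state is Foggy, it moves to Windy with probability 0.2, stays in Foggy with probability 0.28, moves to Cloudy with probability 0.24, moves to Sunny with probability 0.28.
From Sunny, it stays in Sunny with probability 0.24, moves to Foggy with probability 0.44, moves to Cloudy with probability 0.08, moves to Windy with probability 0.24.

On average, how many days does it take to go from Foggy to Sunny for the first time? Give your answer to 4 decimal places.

Let t(s) be the expected number of days to first reach Sunny from state s, with t(Sunny) = 0. Conditioning on the first day:
t(Cloudy) = 1 + 0.2·t(Cloudy) + 0.2·t(Windy) + 0.36·t(Foggy)
t(Windy) = 1 + 0.36·t(Cloudy) + 0.12·t(Windy) + 0.36·t(Foggy)
t(Foggy) = 1 + 0.24·t(Cloudy) + 0.2·t(Windy) + 0.28·t(Foggy)
Solving: t(Cloudy) = 4.1925, t(Windy) = 4.5031, t(Foggy) = 4.0373.
Expected days from Foggy to Sunny: 4.0373.

4.0373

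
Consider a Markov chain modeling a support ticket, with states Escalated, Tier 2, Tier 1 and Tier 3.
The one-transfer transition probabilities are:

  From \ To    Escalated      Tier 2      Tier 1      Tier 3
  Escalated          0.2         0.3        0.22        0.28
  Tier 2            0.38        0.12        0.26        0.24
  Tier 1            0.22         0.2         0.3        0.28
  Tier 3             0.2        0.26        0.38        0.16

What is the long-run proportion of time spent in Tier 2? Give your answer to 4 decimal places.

Let the stationary distribution be π with π = πP and π_1 + π_2 + π_3 + π_4 = 1.
π_1 = 0.2·π_1 + 0.38·π_2 + 0.22·π_3 + 0.2·π_4
π_2 = 0.3·π_1 + 0.12·π_2 + 0.2·π_3 + 0.26·π_4
π_3 = 0.22·π_1 + 0.26·π_2 + 0.3·π_3 + 0.38·π_4
Solving with the normalization constraint gives π = (0.2457, 0.2214, 0.2909, 0.2421).
So the stationary probability of Tier 2 is 0.2214.

0.2214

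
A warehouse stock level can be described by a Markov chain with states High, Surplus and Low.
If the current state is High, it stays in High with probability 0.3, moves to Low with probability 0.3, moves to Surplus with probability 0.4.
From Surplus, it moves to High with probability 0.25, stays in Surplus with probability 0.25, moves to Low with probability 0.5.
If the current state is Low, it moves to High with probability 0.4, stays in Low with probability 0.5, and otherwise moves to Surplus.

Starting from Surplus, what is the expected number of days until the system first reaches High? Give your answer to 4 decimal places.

Let t(s) be the expected number of days to first reach High from state s, with t(High) = 0. Conditioning on the first day:
t(Surplus) = 1 + 0.25·t(Surplus) + 0.5·t(Low)
t(Low) = 1 + 0.1·t(Surplus) + 0.5·t(Low)
Solving: t(Surplus) = 3.0769, t(Low) = 2.6154.
Expected days from Surplus to High: 3.0769.

3.0769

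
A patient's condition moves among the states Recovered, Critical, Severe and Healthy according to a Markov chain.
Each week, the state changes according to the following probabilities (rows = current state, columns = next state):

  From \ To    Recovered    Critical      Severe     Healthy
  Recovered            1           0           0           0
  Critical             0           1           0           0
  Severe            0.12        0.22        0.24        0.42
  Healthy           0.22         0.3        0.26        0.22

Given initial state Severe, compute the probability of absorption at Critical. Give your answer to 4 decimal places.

Let h(s) be the probability of absorption at Critical starting from transient state s. Then h(Critical) = 1 and h(Recovered) = 0. By first-step analysis:
h(Severe) = 0.12·0 + 0.22·1 + 0.24·h(Severe) + 0.42·h(Healthy)
h(Healthy) = 0.22·0 + 0.3·1 + 0.26·h(Severe) + 0.22·h(Healthy)
Solving: h(Severe) = 0.6154, h(Healthy) = 0.5897.
Starting from Severe, the probability is 0.6154.

0.6154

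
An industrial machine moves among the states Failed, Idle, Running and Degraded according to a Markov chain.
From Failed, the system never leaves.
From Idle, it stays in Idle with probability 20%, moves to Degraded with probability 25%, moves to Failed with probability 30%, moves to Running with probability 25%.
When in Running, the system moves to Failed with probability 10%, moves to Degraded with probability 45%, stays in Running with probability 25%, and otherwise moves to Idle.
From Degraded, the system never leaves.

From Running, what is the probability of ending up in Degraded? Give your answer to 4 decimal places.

0.7455

Let h(s) be the probability of absorption at Degraded starting from transient state s. Then h(Degraded) = 1 and h(Failed) = 0. By first-step analysis:
h(Idle) = 0.3·0 + 0.2·h(Idle) + 0.25·h(Running) + 0.25·1
h(Running) = 0.1·0 + 0.2·h(Idle) + 0.25·h(Running) + 0.45·1
Solving: h(Idle) = 0.5455, h(Running) = 0.7455.
Starting from Running, the probability is 0.7455.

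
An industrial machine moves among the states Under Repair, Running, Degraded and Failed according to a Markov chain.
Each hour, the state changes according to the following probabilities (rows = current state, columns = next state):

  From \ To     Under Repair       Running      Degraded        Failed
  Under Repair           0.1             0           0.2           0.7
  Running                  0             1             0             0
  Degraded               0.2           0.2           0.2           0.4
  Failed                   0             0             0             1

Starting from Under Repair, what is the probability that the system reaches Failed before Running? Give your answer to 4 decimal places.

0.9412

Let h(s) be the probability of absorption at Failed starting from transient state s. Then h(Failed) = 1 and h(Running) = 0. By first-step analysis:
h(Under Repair) = 0.1·h(Under Repair) + 0.2·h(Degraded) + 0.7·1
h(Degraded) = 0.2·h(Under Repair) + 0.2·0 + 0.2·h(Degraded) + 0.4·1
Solving: h(Under Repair) = 0.9412, h(Degraded) = 0.7353.
Starting from Under Repair, the probability is 0.9412.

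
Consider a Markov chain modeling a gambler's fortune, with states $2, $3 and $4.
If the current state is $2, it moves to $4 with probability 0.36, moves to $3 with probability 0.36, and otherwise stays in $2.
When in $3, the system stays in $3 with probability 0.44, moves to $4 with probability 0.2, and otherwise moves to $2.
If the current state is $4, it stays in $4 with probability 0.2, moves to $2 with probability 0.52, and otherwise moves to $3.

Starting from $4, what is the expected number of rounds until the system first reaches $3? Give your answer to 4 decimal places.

Let t(s) be the expected number of rounds to first reach $3 from state s, with t($3) = 0. Conditioning on the first round:
t($2) = 1 + 0.28·t($2) + 0.36·t($4)
t($4) = 1 + 0.52·t($2) + 0.2·t($4)
Solving: t($2) = 2.9835, t($4) = 3.1893.
Expected rounds from $4 to $3: 3.1893.

3.1893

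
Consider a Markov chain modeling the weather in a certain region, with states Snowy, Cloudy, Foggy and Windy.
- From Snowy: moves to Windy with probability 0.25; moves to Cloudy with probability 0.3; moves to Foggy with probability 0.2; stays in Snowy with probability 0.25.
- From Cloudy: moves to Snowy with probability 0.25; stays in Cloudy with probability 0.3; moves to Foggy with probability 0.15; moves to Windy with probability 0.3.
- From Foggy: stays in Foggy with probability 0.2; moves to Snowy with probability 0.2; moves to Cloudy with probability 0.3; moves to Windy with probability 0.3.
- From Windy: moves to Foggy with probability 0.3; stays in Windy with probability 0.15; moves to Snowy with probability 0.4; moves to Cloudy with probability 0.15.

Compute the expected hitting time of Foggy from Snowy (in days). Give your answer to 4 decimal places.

Let t(s) be the expected number of days to first reach Foggy from state s, with t(Foggy) = 0. Conditioning on the first day:
t(Snowy) = 1 + 0.25·t(Snowy) + 0.3·t(Cloudy) + 0.25·t(Windy)
t(Cloudy) = 1 + 0.25·t(Snowy) + 0.3·t(Cloudy) + 0.3·t(Windy)
t(Windy) = 1 + 0.4·t(Snowy) + 0.15·t(Cloudy) + 0.15·t(Windy)
Solving: t(Snowy) = 4.7456, t(Cloudy) = 4.9598, t(Windy) = 4.2849.
Expected days from Snowy to Foggy: 4.7456.

4.7456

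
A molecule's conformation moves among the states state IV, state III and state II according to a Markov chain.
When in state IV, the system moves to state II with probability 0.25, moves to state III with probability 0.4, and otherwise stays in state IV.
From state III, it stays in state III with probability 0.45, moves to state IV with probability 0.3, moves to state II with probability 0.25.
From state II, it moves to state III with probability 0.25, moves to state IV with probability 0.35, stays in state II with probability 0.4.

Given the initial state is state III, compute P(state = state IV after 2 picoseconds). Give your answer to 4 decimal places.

Sum over the intermediate state after 1 picosecond:
P = P(state III→state IV)·P(state IV→state IV) + P(state III→state III)·P(state III→state IV) + P(state III→state II)·P(state II→state IV)
  = 0.3×0.35 + 0.45×0.3 + 0.25×0.35
  = 0.1050 + 0.1350 + 0.0875 = 0.3275

0.3275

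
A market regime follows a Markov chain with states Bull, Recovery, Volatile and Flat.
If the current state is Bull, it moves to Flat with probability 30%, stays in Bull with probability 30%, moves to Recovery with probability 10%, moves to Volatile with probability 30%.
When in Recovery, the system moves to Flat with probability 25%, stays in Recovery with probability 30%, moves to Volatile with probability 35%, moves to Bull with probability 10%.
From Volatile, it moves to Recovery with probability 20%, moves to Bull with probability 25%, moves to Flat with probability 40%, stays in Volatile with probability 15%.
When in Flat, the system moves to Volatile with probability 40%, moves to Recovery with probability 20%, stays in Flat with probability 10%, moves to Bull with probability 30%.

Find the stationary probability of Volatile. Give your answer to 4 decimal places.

0.2925

Let the stationary distribution be π with π = πP and π_1 + π_2 + π_3 + π_4 = 1.
π_1 = 0.3·π_1 + 0.1·π_2 + 0.25·π_3 + 0.3·π_4
π_2 = 0.1·π_1 + 0.3·π_2 + 0.2·π_3 + 0.2·π_4
π_3 = 0.3·π_1 + 0.35·π_2 + 0.15·π_3 + 0.4·π_4
Solving with the normalization constraint gives π = (0.2464, 0.1948, 0.2925, 0.2663).
So the stationary probability of Volatile is 0.2925.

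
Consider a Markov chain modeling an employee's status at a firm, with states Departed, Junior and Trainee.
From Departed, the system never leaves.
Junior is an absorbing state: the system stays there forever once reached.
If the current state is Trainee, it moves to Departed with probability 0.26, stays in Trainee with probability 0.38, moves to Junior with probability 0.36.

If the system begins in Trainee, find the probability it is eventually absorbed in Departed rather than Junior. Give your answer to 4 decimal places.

Let h(s) be the probability of absorption at Departed starting from transient state s. Then h(Departed) = 1 and h(Junior) = 0. By first-step analysis:
h(Trainee) = 0.26·1 + 0.36·0 + 0.38·h(Trainee)
Solving: h(Trainee) = 0.4194.
Starting from Trainee, the probability is 0.4194.

0.4194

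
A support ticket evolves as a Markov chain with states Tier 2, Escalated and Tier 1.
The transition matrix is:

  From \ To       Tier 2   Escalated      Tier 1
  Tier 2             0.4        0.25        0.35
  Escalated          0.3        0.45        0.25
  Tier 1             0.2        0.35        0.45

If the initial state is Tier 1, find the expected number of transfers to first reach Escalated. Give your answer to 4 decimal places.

3.0769

Let t(s) be the expected number of transfers to first reach Escalated from state s, with t(Escalated) = 0. Conditioning on the first transfer:
t(Tier 2) = 1 + 0.4·t(Tier 2) + 0.35·t(Tier 1)
t(Tier 1) = 1 + 0.2·t(Tier 2) + 0.45·t(Tier 1)
Solving: t(Tier 2) = 3.4615, t(Tier 1) = 3.0769.
Expected transfers from Tier 1 to Escalated: 3.0769.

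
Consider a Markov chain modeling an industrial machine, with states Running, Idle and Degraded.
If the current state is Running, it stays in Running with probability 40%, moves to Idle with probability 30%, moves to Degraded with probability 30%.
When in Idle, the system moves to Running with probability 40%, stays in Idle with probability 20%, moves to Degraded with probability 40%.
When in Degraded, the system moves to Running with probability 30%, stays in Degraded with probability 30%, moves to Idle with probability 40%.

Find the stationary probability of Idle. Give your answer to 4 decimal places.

Let the stationary distribution be π with π = πP and π_1 + π_2 + π_3 = 1.
π_1 = 0.4·π_1 + 0.4·π_2 + 0.3·π_3
π_2 = 0.3·π_1 + 0.2·π_2 + 0.4·π_3
Solving with the normalization constraint gives π = (0.3670, 0.3028, 0.3303).
So the stationary probability of Idle is 0.3028.

0.3028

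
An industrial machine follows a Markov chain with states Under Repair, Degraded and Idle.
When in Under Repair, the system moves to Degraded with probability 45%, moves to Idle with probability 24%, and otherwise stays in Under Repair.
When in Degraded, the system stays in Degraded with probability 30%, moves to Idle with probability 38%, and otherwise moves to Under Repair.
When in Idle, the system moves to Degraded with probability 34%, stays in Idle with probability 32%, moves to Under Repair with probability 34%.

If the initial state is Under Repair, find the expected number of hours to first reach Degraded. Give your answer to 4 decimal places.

Let t(s) be the expected number of hours to first reach Degraded from state s, with t(Degraded) = 0. Conditioning on the first hour:
t(Under Repair) = 1 + 0.31·t(Under Repair) + 0.24·t(Idle)
t(Idle) = 1 + 0.34·t(Under Repair) + 0.32·t(Idle)
Solving: t(Under Repair) = 2.3736, t(Idle) = 2.6574.
Expected hours from Under Repair to Degraded: 2.3736.

2.3736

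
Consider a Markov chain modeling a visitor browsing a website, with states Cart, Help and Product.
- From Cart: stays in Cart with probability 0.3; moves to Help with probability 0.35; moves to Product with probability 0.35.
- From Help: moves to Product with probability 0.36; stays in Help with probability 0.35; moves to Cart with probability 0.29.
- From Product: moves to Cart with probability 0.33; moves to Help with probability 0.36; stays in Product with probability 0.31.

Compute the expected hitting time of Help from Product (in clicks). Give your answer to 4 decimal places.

Let t(s) be the expected number of clicks to first reach Help from state s, with t(Help) = 0. Conditioning on the first click:
t(Cart) = 1 + 0.3·t(Cart) + 0.35·t(Product)
t(Product) = 1 + 0.33·t(Cart) + 0.31·t(Product)
Solving: t(Cart) = 2.8299, t(Product) = 2.8027.
Expected clicks from Product to Help: 2.8027.

2.8027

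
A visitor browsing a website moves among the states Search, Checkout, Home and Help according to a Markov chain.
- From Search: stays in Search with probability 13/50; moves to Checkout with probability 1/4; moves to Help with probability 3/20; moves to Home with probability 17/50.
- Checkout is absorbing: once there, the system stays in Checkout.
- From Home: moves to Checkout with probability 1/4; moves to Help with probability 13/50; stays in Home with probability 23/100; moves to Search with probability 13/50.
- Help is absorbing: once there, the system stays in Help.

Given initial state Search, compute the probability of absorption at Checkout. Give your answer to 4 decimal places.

0.5764

Let h(s) be the probability of absorption at Checkout starting from transient state s. Then h(Checkout) = 1 and h(Help) = 0. By first-step analysis:
h(Search) = 0.26·h(Search) + 0.25·1 + 0.34·h(Home) + 0.15·0
h(Home) = 0.26·h(Search) + 0.25·1 + 0.23·h(Home) + 0.26·0
Solving: h(Search) = 0.5764, h(Home) = 0.5193.
Starting from Search, the probability is 0.5764.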